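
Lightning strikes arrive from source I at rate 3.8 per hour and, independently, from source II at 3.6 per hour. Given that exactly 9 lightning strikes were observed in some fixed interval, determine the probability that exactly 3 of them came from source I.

0.1508

Given the total, each event is independently from source I with probability p = λ_I/(λ_I+λ_II) = 3.8/7.4 ≈ 0.5135.
So K ~ Binomial(9, 3.8/7.4): P(K = 3) = C(9,3) · (3.8/7.4)^3 · (3.6/7.4)^6 ≈ 0.1508.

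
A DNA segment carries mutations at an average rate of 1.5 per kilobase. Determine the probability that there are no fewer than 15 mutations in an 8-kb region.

Over the interval, μ = 1.5 × 8 = 12 (an 8-kb region = 8 kilobases).
P(N ≥ 15) = 1 − P(N ≤ 14) = 1 − Σ_{j=0}^{14} e^(−μ) μ^j/j! ≈ 0.2280.

0.2280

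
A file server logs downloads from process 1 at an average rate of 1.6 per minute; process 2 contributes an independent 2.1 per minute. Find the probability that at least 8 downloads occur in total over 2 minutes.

0.4607

Independent Poisson processes superpose: combined rate λ = 1.6 + 2.1 = 3.7 per minute.
Over the interval, μ = 3.7 × 2 = 7.4 (2 minutes).
P(N ≥ 8) = 1 − P(N ≤ 7) ≈ 0.4607.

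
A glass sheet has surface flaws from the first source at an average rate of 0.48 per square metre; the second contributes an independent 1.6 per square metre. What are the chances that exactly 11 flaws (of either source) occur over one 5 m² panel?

0.1174

Independent Poisson processes superpose: combined rate λ = 0.48 + 1.6 = 2.08 per square metre.
Over the interval, μ = 2.08 × 5 = 10.4 (a 5 m² panel = 5 square metres).
P(N = 11) = e^(−10.4) · 10.4^11/11! ≈ 0.1174.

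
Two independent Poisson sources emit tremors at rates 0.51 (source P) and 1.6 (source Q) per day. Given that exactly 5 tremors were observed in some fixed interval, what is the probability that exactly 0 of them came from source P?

0.2507

Given the total, each event is independently from source P with probability p = λ_P/(λ_P+λ_Q) = 0.51/2.11 ≈ 0.2417.
So K ~ Binomial(5, 0.51/2.11): P(K = 0) = C(5,0) · (0.51/2.11)^0 · (1.6/2.11)^5 ≈ 0.2507.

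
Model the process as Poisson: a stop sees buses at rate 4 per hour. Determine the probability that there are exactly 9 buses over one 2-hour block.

Over the interval, μ = 4 × 2 = 8 (a 2-hour block = 2 hours).
P(N = 9) = e^(−μ) μ^9/9! = e^(−8) · 8^9/362880 ≈ 0.1241.

0.1241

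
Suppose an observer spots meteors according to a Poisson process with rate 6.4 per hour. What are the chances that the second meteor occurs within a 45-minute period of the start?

Over the interval, μ = 6.4 × 0.75 = 4.8 (a 45-minute period = 0.75 hours).
The second arrival falls in the interval iff at least 2 events occur there: P(S_2 ≤ t) = P(N ≥ 2) = 1 − P(N ≤ 1) ≈ 0.9523.

0.9523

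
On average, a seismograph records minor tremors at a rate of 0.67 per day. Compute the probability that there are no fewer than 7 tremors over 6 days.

Over the interval, μ = 0.67 × 6 = 4.02 (6 days).
P(N ≥ 7) = 1 − P(N ≤ 6) = 1 − Σ_{j=0}^{6} e^(−μ) μ^j/j! ≈ 0.1128.

0.1128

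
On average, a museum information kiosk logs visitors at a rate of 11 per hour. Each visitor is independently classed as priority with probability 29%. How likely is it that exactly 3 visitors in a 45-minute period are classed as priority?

Thinning: the visitors that are classed as priority themselves form a Poisson process with rate 0.29 × 11 = 3.19 per hour.
Over the interval, μ = 3.19 × 0.75 = 2.3925 (a 45-minute period = 0.75 hours).
P(N = 3) = e^(−2.3925) · 2.3925^3/3! ≈ 0.2086.

0.2086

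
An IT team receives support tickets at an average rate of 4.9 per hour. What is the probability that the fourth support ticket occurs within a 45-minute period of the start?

Over the interval, μ = 4.9 × 0.75 = 3.675 (a 45-minute period = 0.75 hours).
The fourth arrival falls in the interval iff at least 4 events occur there: P(S_4 ≤ t) = P(N ≥ 4) = 1 − P(N ≤ 3) ≈ 0.5006.

0.5006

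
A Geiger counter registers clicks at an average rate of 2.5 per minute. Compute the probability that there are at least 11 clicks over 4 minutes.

0.4170

Over the interval, μ = 2.5 × 4 = 10 (4 minutes).
P(N ≥ 11) = 1 − P(N ≤ 10) = 1 − Σ_{j=0}^{10} e^(−μ) μ^j/j! ≈ 0.4170.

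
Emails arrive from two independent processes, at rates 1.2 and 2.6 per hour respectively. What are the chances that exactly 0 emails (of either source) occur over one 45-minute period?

0.0578

Independent Poisson processes superpose: combined rate λ = 1.2 + 2.6 = 3.8 per hour.
Over the interval, μ = 3.8 × 0.75 = 2.85 (a 45-minute period = 0.75 hours).
P(N = 0) = e^(−2.85) · 2.85^0/0! ≈ 0.0578.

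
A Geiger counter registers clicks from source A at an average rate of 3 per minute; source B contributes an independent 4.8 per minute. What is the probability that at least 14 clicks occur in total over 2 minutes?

Independent Poisson processes superpose: combined rate λ = 3 + 4.8 = 7.8 per minute.
Over the interval, μ = 7.8 × 2 = 15.6 (2 minutes).
P(N ≥ 14) = 1 − P(N ≤ 13) ≈ 0.6917.

0.6917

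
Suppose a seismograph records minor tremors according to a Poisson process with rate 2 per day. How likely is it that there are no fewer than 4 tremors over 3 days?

Over the interval, μ = 2 × 3 = 6 (3 days).
P(N ≥ 4) = 1 − P(N ≤ 3) = 1 − Σ_{j=0}^{3} e^(−μ) μ^j/j! ≈ 0.8488.

0.8488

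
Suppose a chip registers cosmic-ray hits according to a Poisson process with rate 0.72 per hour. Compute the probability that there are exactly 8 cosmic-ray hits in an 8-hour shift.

Over the interval, μ = 0.72 × 8 = 5.76 (an 8-hour shift = 8 hours).
P(N = 8) = e^(−μ) μ^8/8! = e^(−5.76) · 5.76^8/40320 ≈ 0.0947.

0.0947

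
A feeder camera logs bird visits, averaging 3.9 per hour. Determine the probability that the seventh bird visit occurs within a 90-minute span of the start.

Over the interval, μ = 3.9 × 1.5 = 5.85 (a 90-minute span = 1.5 hours).
The seventh arrival falls in the interval iff at least 7 events occur there: P(S_7 ≤ t) = P(N ≥ 7) = 1 − P(N ≤ 6) ≈ 0.3696.

0.3696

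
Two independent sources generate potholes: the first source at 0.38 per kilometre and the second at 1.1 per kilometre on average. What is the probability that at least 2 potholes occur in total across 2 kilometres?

Independent Poisson processes superpose: combined rate λ = 0.38 + 1.1 = 1.48 per kilometre.
Over the interval, μ = 1.48 × 2 = 2.96 (2 kilometres).
P(N ≥ 2) = 1 − P(N ≤ 1) ≈ 0.7948.

0.7948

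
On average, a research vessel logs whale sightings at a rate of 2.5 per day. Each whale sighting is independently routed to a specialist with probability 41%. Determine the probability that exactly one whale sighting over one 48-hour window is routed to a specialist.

Thinning: the whale sightings that are routed to a specialist themselves form a Poisson process with rate 0.41 × 2.5 = 1.025 per day.
Over the interval, μ = 1.025 × 2 = 2.05 (a 48-hour window = 2 days).
P(N = 1) = e^(−2.05) · 2.05^1/1! ≈ 0.2639.

0.2639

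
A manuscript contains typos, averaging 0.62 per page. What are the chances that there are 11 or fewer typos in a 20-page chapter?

Over the interval, μ = 0.62 × 20 = 12.4 (a 20-page chapter = 20 pages).
P(N ≤ 11) = Σ_{j=0}^{11} e^(−μ) μ^j/j! ≈ 0.4167.

0.4167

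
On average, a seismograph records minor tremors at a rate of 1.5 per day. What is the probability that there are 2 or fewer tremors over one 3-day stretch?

Over the interval, μ = 1.5 × 3 = 4.5 (a 3-day stretch = 3 days).
P(N ≤ 2) = Σ_{j=0}^{2} e^(−μ) μ^j/j! ≈ 0.1736.

0.1736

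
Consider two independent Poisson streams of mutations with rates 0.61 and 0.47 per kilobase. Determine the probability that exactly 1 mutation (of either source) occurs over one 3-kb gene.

0.1269

Independent Poisson processes superpose: combined rate λ = 0.61 + 0.47 = 1.08 per kilobase.
Over the interval, μ = 1.08 × 3 = 3.24 (a 3-kb gene = 3 kilobases).
P(N = 1) = e^(−3.24) · 3.24^1/1! ≈ 0.1269.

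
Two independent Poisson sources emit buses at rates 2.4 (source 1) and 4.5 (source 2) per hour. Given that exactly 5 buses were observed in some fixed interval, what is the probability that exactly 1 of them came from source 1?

0.3146

Given the total, each event is independently from source 1 with probability p = λ_1/(λ_1+λ_2) = 2.4/6.9 ≈ 0.3478.
So K ~ Binomial(5, 2.4/6.9): P(K = 1) = C(5,1) · (2.4/6.9)^1 · (4.5/6.9)^4 ≈ 0.3146.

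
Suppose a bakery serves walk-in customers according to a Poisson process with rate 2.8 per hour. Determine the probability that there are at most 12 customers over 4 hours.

Over the interval, μ = 2.8 × 4 = 11.2 (4 hours).
P(N ≤ 12) = Σ_{j=0}^{12} e^(−μ) μ^j/j! ≈ 0.6666.

0.6666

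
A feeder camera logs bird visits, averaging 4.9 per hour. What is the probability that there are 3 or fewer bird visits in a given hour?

0.2793

With mean μ = 4.9 per hour,
P(N ≤ 3) = Σ_{j=0}^{3} e^(−μ) μ^j/j! ≈ 0.2793.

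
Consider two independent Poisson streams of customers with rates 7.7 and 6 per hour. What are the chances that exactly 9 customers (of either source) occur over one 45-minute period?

Independent Poisson processes superpose: combined rate λ = 7.7 + 6 = 13.7 per hour.
Over the interval, μ = 13.7 × 0.75 = 10.275 (a 45-minute period = 0.75 hours).
P(N = 9) = e^(−10.275) · 10.275^9/9! ≈ 0.1213.

0.1213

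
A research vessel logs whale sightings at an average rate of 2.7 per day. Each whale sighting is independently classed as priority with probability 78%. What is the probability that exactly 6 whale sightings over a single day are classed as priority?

Thinning: the whale sightings that are classed as priority themselves form a Poisson process with rate 0.78 × 2.7 = 2.106 per day.
So μ = 2.106.
P(N = 6) = e^(−2.106) · 2.106^6/6! ≈ 0.0148.

0.0148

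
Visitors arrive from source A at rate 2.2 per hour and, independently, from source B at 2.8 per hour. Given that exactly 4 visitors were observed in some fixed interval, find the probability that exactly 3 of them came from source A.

Given the total, each event is independently from source A with probability p = λ_A/(λ_A+λ_B) = 2.2/5 = 0.4400.
So K ~ Binomial(4, 2.2/5): P(K = 3) = C(4,3) · (2.2/5)^3 · (2.8/5)^1 ≈ 0.1908.

0.1908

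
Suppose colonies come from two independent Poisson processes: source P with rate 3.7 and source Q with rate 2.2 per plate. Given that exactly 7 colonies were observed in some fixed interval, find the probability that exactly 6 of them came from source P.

Given the total, each event is independently from source P with probability p = λ_P/(λ_P+λ_Q) = 3.7/5.9 ≈ 0.6271.
So K ~ Binomial(7, 3.7/5.9): P(K = 6) = C(7,6) · (3.7/5.9)^6 · (2.2/5.9)^1 ≈ 0.1588.

0.1588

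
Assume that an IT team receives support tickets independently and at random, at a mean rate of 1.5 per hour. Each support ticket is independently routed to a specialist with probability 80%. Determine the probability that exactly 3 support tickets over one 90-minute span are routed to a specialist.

Thinning: the support tickets that are routed to a specialist themselves form a Poisson process with rate 0.8 × 1.5 = 1.2 per hour.
Over the interval, μ = 1.2 × 1.5 = 1.8 (a 90-minute span = 1.5 hours).
P(N = 3) = e^(−1.8) · 1.8^3/3! ≈ 0.1607.

0.1607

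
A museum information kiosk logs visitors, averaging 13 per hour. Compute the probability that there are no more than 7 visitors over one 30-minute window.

Over the interval, μ = 13 × 0.5 = 6.5 (a 30-minute window = 0.5 hours).
P(N ≤ 7) = Σ_{j=0}^{7} e^(−μ) μ^j/j! ≈ 0.6728.

0.6728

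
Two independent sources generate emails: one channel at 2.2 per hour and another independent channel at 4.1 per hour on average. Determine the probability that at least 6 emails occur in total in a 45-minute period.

Independent Poisson processes superpose: combined rate λ = 2.2 + 4.1 = 6.3 per hour.
Over the interval, μ = 6.3 × 0.75 = 4.725 (a 45-minute period = 0.75 hours).
P(N ≥ 6) = 1 − P(N ≤ 5) ≈ 0.3359.

0.3359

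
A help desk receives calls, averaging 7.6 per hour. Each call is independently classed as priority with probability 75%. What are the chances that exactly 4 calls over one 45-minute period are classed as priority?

Thinning: the calls that are classed as priority themselves form a Poisson process with rate 0.75 × 7.6 = 5.7 per hour.
Over the interval, μ = 5.7 × 0.75 = 4.275 (a 45-minute period = 0.75 hours).
P(N = 4) = e^(−4.275) · 4.275^4/4! ≈ 0.1936.

0.1936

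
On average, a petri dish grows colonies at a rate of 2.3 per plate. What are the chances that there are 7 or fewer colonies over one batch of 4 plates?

Over the interval, μ = 2.3 × 4 = 9.2 (a batch of 4 plates = 4 plates).
P(N ≤ 7) = Σ_{j=0}^{7} e^(−μ) μ^j/j! ≈ 0.3010.

0.3010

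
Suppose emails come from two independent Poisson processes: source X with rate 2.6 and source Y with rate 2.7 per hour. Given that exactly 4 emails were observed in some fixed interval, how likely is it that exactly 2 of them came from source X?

0.3747

Given the total, each event is independently from source X with probability p = λ_X/(λ_X+λ_Y) = 2.6/5.3 ≈ 0.4906.
So K ~ Binomial(4, 2.6/5.3): P(K = 2) = C(4,2) · (2.6/5.3)^2 · (2.7/5.3)^2 ≈ 0.3747.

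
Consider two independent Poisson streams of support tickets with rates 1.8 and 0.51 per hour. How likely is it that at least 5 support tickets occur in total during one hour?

Independent Poisson processes superpose: combined rate λ = 1.8 + 0.51 = 2.31 per hour.
So μ = 2.31.
P(N ≥ 5) = 1 − P(N ≤ 4) ≈ 0.0849.

0.0849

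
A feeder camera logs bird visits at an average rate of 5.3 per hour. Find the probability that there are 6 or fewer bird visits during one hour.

With mean μ = 5.3 per hour,
P(N ≤ 6) = Σ_{j=0}^{6} e^(−μ) μ^j/j! ≈ 0.7171.

0.7171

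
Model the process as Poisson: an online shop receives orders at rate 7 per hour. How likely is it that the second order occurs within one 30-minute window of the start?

Over the interval, μ = 7 × 0.5 = 3.5 (a 30-minute window = 0.5 hours).
The second arrival falls in the interval iff at least 2 events occur there: P(S_2 ≤ t) = P(N ≥ 2) = 1 − P(N ≤ 1) ≈ 0.8641.

0.8641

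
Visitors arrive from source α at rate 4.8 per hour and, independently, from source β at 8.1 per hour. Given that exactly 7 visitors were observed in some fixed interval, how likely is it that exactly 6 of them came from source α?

0.0117

Given the total, each event is independently from source α with probability p = λ_α/(λ_α+λ_β) = 4.8/12.9 ≈ 0.3721.
So K ~ Binomial(7, 4.8/12.9): P(K = 6) = C(7,6) · (4.8/12.9)^6 · (8.1/12.9)^1 ≈ 0.0117.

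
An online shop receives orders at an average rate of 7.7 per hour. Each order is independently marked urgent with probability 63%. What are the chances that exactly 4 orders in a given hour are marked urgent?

Thinning: the orders that are marked urgent themselves form a Poisson process with rate 0.63 × 7.7 = 4.851 per hour.
So μ = 4.851.
P(N = 4) = e^(−4.851) · 4.851^4/4! ≈ 0.1804.

0.1804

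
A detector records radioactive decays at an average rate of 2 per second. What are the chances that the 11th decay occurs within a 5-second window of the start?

Over the interval, μ = 2 × 5 = 10 (a 5-second window = 5 seconds).
The 11th arrival falls in the interval iff at least 11 events occur there: P(S_11 ≤ t) = P(N ≥ 11) = 1 − P(N ≤ 10) ≈ 0.4170.

0.4170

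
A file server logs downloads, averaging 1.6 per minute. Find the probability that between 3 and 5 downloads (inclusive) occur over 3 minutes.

Over the interval, μ = 1.6 × 3 = 4.8 (3 minutes).
P(3 ≤ N ≤ 5) = Σ_{j=3}^{5} e^(−4.8) · 4.8^j/j! ≈ 0.5085.

0.5085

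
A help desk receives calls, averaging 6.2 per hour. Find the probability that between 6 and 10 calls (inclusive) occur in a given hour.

0.5344

With mean μ = 6.2 per hour,
P(6 ≤ N ≤ 10) = Σ_{j=6}^{10} e^(−6.2) · 6.2^j/j! ≈ 0.5344.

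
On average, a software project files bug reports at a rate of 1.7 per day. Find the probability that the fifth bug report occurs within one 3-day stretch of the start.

0.5769

Over the interval, μ = 1.7 × 3 = 5.1 (a 3-day stretch = 3 days).
The fifth arrival falls in the interval iff at least 5 events occur there: P(S_5 ≤ t) = P(N ≥ 5) = 1 − P(N ≤ 4) ≈ 0.5769.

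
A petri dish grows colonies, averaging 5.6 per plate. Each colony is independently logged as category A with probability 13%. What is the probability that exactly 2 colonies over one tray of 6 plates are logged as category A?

Thinning: the colonies that are logged as category A themselves form a Poisson process with rate 0.13 × 5.6 = 0.728 per plate.
Over the interval, μ = 0.728 × 6 = 4.368 (a tray of 6 plates = 6 plates).
P(N = 2) = e^(−4.368) · 4.368^2/2! ≈ 0.1209.

0.1209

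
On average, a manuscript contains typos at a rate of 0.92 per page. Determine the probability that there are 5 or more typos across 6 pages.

0.6456

Over the interval, μ = 0.92 × 6 = 5.52 (6 pages).
P(N ≥ 5) = 1 − P(N ≤ 4) = 1 − Σ_{j=0}^{4} e^(−μ) μ^j/j! ≈ 0.6456.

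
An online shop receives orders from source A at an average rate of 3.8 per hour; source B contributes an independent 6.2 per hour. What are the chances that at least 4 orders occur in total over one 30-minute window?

0.7350

Independent Poisson processes superpose: combined rate λ = 3.8 + 6.2 = 10 per hour.
Over the interval, μ = 10 × 0.5 = 5 (a 30-minute window = 0.5 hours).
P(N ≥ 4) = 1 − P(N ≤ 3) ≈ 0.7350.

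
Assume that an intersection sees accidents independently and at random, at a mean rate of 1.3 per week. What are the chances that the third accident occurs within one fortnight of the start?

Over the interval, μ = 1.3 × 2 = 2.6 (a fortnight = 2 weeks).
The third arrival falls in the interval iff at least 3 events occur there: P(S_3 ≤ t) = P(N ≥ 3) = 1 − P(N ≤ 2) ≈ 0.4816.

0.4816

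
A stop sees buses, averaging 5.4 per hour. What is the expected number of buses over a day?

129.6

E[N] = λt = 5.4 × 24 = 129.6 (a day = 24 hours).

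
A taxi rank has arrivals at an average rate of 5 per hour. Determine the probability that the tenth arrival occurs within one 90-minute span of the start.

Over the interval, μ = 5 × 1.5 = 7.5 (a 90-minute span = 1.5 hours).
The tenth arrival falls in the interval iff at least 10 events occur there: P(S_10 ≤ t) = P(N ≥ 10) = 1 − P(N ≤ 9) ≈ 0.2236.

0.2236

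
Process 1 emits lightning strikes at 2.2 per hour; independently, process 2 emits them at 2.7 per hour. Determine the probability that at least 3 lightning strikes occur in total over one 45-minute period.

Independent Poisson processes superpose: combined rate λ = 2.2 + 2.7 = 4.9 per hour.
Over the interval, μ = 4.9 × 0.75 = 3.675 (a 45-minute period = 0.75 hours).
P(N ≥ 3) = 1 − P(N ≤ 2) ≈ 0.7103.

0.7103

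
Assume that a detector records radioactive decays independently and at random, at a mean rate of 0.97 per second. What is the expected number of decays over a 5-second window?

4.85

E[N] = λt = 0.97 × 5 = 4.85 (a 5-second window = 5 seconds).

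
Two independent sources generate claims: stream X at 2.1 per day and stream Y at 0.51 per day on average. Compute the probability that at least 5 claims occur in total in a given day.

0.1240

Independent Poisson processes superpose: combined rate λ = 2.1 + 0.51 = 2.61 per day.
So μ = 2.61.
P(N ≥ 5) = 1 − P(N ≤ 4) ≈ 0.1240.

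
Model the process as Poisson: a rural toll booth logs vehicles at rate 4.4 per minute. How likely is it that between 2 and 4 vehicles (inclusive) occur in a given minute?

With mean μ = 4.4 per minute,
P(2 ≤ N ≤ 4) = Σ_{j=2}^{4} e^(−4.4) · 4.4^j/j! ≈ 0.4849.

0.4849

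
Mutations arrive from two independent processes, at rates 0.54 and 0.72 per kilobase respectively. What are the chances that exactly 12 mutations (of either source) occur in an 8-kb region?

0.0963

Independent Poisson processes superpose: combined rate λ = 0.54 + 0.72 = 1.26 per kilobase.
Over the interval, μ = 1.26 × 8 = 10.08 (an 8-kb region = 8 kilobases).
P(N = 12) = e^(−10.08) · 10.08^12/12! ≈ 0.0963.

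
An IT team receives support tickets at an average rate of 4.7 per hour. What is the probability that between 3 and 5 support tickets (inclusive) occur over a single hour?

With mean μ = 4.7 per hour,
P(3 ≤ N ≤ 5) = Σ_{j=3}^{5} e^(−4.7) · 4.7^j/j! ≈ 0.5161.

0.5161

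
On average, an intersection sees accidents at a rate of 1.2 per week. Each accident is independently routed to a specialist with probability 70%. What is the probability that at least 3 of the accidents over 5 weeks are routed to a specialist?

0.7898

Thinning: the accidents that are routed to a specialist themselves form a Poisson process with rate 0.7 × 1.2 = 0.84 per week.
Over the interval, μ = 0.84 × 5 = 4.2 (5 weeks).
P(N ≥ 3) = 1 − P(N ≤ 2) ≈ 0.7898.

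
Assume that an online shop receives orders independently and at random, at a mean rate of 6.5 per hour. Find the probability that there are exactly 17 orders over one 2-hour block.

Over the interval, μ = 6.5 × 2 = 13 (a 2-hour block = 2 hours).
P(N = 17) = e^(−μ) μ^17/17! = e^(−13) · 13^17/355687428096000 ≈ 0.0550.

0.0550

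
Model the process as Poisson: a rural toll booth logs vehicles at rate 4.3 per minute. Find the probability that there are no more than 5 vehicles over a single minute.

0.7367

With mean μ = 4.3 per minute,
P(N ≤ 5) = Σ_{j=0}^{5} e^(−μ) μ^j/j! ≈ 0.7367.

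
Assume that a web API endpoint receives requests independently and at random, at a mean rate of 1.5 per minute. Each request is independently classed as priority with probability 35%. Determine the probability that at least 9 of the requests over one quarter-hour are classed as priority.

0.3900

Thinning: the requests that are classed as priority themselves form a Poisson process with rate 0.35 × 1.5 = 0.525 per minute.
Over the interval, μ = 0.525 × 15 = 7.875 (a quarter-hour = 15 minutes).
P(N ≥ 9) = 1 − P(N ≤ 8) ≈ 0.3900.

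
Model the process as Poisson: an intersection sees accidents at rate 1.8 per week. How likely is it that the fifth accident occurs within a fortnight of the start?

0.2936

Over the interval, μ = 1.8 × 2 = 3.6 (a fortnight = 2 weeks).
The fifth arrival falls in the interval iff at least 5 events occur there: P(S_5 ≤ t) = P(N ≥ 5) = 1 − P(N ≤ 4) ≈ 0.2936.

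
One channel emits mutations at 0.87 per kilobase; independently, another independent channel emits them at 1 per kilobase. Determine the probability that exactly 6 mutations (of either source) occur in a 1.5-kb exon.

0.0409

Independent Poisson processes superpose: combined rate λ = 0.87 + 1 = 1.87 per kilobase.
Over the interval, μ = 1.87 × 1.5 = 2.805 (a 1.5-kb exon = 1.5 kilobases).
P(N = 6) = e^(−2.805) · 2.805^6/6! ≈ 0.0409.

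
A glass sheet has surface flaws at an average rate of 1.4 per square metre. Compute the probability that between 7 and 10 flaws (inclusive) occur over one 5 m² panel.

Over the interval, μ = 1.4 × 5 = 7 (a 5 m² panel = 5 square metres).
P(7 ≤ N ≤ 10) = Σ_{j=7}^{10} e^(−7) · 7^j/j! ≈ 0.4518.

0.4518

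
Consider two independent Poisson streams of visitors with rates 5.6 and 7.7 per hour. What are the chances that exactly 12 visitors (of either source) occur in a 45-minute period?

0.0943

Independent Poisson processes superpose: combined rate λ = 5.6 + 7.7 = 13.3 per hour.
Over the interval, μ = 13.3 × 0.75 = 9.975 (a 45-minute period = 0.75 hours).
P(N = 12) = e^(−9.975) · 9.975^12/12! ≈ 0.0943.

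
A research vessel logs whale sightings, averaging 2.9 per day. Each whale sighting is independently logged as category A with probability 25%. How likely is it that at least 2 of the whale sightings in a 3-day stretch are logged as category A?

0.6393

Thinning: the whale sightings that are logged as category A themselves form a Poisson process with rate 0.25 × 2.9 = 0.725 per day.
Over the interval, μ = 0.725 × 3 = 2.175 (a 3-day stretch = 3 days).
P(N ≥ 2) = 1 − P(N ≤ 1) ≈ 0.6393.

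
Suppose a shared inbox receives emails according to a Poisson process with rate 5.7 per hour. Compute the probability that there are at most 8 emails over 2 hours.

0.1984

Over the interval, μ = 5.7 × 2 = 11.4 (2 hours).
P(N ≤ 8) = Σ_{j=0}^{8} e^(−μ) μ^j/j! ≈ 0.1984.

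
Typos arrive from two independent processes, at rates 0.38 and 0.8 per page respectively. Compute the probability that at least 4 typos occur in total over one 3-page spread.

0.4720

Independent Poisson processes superpose: combined rate λ = 0.38 + 0.8 = 1.18 per page.
Over the interval, μ = 1.18 × 3 = 3.54 (a 3-page spread = 3 pages).
P(N ≥ 4) = 1 − P(N ≤ 3) ≈ 0.4720.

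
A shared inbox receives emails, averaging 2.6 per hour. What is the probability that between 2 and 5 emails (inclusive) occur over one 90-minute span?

Over the interval, μ = 2.6 × 1.5 = 3.9 (a 90-minute span = 1.5 hours).
P(2 ≤ N ≤ 5) = Σ_{j=2}^{5} e^(−3.9) · 3.9^j/j! ≈ 0.7014.

0.7014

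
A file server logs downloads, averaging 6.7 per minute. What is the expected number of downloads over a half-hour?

201

E[N] = λt = 6.7 × 30 = 201 (a half-hour = 30 minutes).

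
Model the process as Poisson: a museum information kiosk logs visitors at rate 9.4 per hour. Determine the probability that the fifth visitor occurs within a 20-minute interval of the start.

0.2076

Over the interval, μ = 9.4 × 1/3 ≈ 3.13333 (a 20-minute interval = 1/3 hours).
The fifth arrival falls in the interval iff at least 5 events occur there: P(S_5 ≤ t) = P(N ≥ 5) = 1 − P(N ≤ 4) ≈ 0.2076.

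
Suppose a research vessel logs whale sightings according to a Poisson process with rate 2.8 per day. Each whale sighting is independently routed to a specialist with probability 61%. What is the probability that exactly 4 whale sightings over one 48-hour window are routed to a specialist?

0.1863

Thinning: the whale sightings that are routed to a specialist themselves form a Poisson process with rate 0.61 × 2.8 = 1.708 per day.
Over the interval, μ = 1.708 × 2 = 3.416 (a 48-hour window = 2 days).
P(N = 4) = e^(−3.416) · 3.416^4/4! ≈ 0.1863.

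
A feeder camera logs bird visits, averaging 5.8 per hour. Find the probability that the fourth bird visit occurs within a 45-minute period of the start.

0.6318

Over the interval, μ = 5.8 × 0.75 = 4.35 (a 45-minute period = 0.75 hours).
The fourth arrival falls in the interval iff at least 4 events occur there: P(S_4 ≤ t) = P(N ≥ 4) = 1 − P(N ≤ 3) ≈ 0.6318.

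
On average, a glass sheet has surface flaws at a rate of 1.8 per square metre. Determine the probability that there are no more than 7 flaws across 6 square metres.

Over the interval, μ = 1.8 × 6 = 10.8 (6 square metres).
P(N ≤ 7) = Σ_{j=0}^{7} e^(−μ) μ^j/j! ≈ 0.1566.

0.1566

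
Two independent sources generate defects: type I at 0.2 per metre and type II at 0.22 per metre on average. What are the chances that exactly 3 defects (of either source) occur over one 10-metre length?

Independent Poisson processes superpose: combined rate λ = 0.2 + 0.22 = 0.42 per metre.
Over the interval, μ = 0.42 × 10 = 4.2 (a 10-metre length = 10 metres).
P(N = 3) = e^(−4.2) · 4.2^3/3! ≈ 0.1852.

0.1852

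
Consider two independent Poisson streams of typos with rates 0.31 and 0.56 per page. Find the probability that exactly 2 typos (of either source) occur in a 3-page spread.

Independent Poisson processes superpose: combined rate λ = 0.31 + 0.56 = 0.87 per page.
Over the interval, μ = 0.87 × 3 = 2.61 (a 3-page spread = 3 pages).
P(N = 2) = e^(−2.61) · 2.61^2/2! ≈ 0.2505.

0.2505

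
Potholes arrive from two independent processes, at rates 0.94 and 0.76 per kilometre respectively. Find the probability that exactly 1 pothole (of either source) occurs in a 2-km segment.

Independent Poisson processes superpose: combined rate λ = 0.94 + 0.76 = 1.7 per kilometre.
Over the interval, μ = 1.7 × 2 = 3.4 (a 2-km segment = 2 kilometres).
P(N = 1) = e^(−3.4) · 3.4^1/1! ≈ 0.1135.

0.1135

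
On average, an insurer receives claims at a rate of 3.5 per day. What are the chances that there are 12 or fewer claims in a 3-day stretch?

Over the interval, μ = 3.5 × 3 = 10.5 (a 3-day stretch = 3 days).
P(N ≤ 12) = Σ_{j=0}^{12} e^(−μ) μ^j/j! ≈ 0.7420.

0.7420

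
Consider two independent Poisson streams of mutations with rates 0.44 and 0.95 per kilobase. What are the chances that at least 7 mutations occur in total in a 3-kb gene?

Independent Poisson processes superpose: combined rate λ = 0.44 + 0.95 = 1.39 per kilobase.
Over the interval, μ = 1.39 × 3 = 4.17 (a 3-kb gene = 3 kilobases).
P(N ≥ 7) = 1 − P(N ≤ 6) ≈ 0.1291.

0.1291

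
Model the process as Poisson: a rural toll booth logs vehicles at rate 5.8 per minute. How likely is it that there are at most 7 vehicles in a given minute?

With mean μ = 5.8 per minute,
P(N ≤ 7) = Σ_{j=0}^{7} e^(−μ) μ^j/j! ≈ 0.7710.

0.7710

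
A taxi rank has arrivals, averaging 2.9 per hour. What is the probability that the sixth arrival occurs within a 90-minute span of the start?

Over the interval, μ = 2.9 × 1.5 = 4.35 (a 90-minute span = 1.5 hours).
The sixth arrival falls in the interval iff at least 6 events occur there: P(S_6 ≤ t) = P(N ≥ 6) = 1 − P(N ≤ 5) ≈ 0.2717.

0.2717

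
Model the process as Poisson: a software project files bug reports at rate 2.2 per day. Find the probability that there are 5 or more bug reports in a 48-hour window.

0.4488

Over the interval, μ = 2.2 × 2 = 4.4 (a 48-hour window = 2 days).
P(N ≥ 5) = 1 − P(N ≤ 4) = 1 − Σ_{j=0}^{4} e^(−μ) μ^j/j! ≈ 0.4488.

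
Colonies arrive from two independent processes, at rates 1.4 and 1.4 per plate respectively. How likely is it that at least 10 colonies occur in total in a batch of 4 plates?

0.6808

Independent Poisson processes superpose: combined rate λ = 1.4 + 1.4 = 2.8 per plate.
Over the interval, μ = 2.8 × 4 = 11.2 (a batch of 4 plates = 4 plates).
P(N ≥ 10) = 1 − P(N ≤ 9) ≈ 0.6808.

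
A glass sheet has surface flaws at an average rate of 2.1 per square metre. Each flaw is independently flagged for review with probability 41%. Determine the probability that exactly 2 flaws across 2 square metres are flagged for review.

Thinning: the flaws that are flagged for review themselves form a Poisson process with rate 0.41 × 2.1 = 0.861 per square metre.
Over the interval, μ = 0.861 × 2 = 1.722 (2 square metres).
P(N = 2) = e^(−1.722) · 1.722^2/2! ≈ 0.2650.

0.2650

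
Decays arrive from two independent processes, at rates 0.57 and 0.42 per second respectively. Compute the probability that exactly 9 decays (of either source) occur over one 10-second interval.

0.1263

Independent Poisson processes superpose: combined rate λ = 0.57 + 0.42 = 0.99 per second.
Over the interval, μ = 0.99 × 10 = 9.9 (a 10-second interval = 10 seconds).
P(N = 9) = e^(−9.9) · 9.9^9/9! ≈ 0.1263.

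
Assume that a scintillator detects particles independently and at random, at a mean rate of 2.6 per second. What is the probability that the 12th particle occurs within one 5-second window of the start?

0.6468

Over the interval, μ = 2.6 × 5 = 13 (a 5-second window = 5 seconds).
The 12th arrival falls in the interval iff at least 12 events occur there: P(S_12 ≤ t) = P(N ≥ 12) = 1 − P(N ≤ 11) ≈ 0.6468.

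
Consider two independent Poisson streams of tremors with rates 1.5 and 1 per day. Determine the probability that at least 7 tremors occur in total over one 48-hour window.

0.2378

Independent Poisson processes superpose: combined rate λ = 1.5 + 1 = 2.5 per day.
Over the interval, μ = 2.5 × 2 = 5 (a 48-hour window = 2 days).
P(N ≥ 7) = 1 − P(N ≤ 6) ≈ 0.2378.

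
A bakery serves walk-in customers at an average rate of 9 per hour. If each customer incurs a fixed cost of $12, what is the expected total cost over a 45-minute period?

E[N] = 9 × 0.75 = 6.75 (a 45-minute period = 0.75 hours); E[cost] = 6.75 × $12 = $81.

$81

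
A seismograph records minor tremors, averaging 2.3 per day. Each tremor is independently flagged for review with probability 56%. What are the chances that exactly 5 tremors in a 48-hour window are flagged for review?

0.0719

Thinning: the tremors that are flagged for review themselves form a Poisson process with rate 0.56 × 2.3 = 1.288 per day.
Over the interval, μ = 1.288 × 2 = 2.576 (a 48-hour window = 2 days).
P(N = 5) = e^(−2.576) · 2.576^5/5! ≈ 0.0719.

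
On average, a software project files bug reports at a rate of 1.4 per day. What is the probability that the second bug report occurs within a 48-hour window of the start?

Over the interval, μ = 1.4 × 2 = 2.8 (a 48-hour window = 2 days).
The second arrival falls in the interval iff at least 2 events occur there: P(S_2 ≤ t) = P(N ≥ 2) = 1 − P(N ≤ 1) ≈ 0.7689.

0.7689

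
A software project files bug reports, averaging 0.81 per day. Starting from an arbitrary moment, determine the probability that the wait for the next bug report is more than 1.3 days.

The wait for the next event is exponential with rate λ = 0.81 per day.
P(T > 1.3) = e^(−λt) = e^(−0.81 × 1.3) = e^(−1.053) ≈ 0.3489.

0.3489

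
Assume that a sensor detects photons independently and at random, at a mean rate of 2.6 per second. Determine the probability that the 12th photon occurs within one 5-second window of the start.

Over the interval, μ = 2.6 × 5 = 13 (a 5-second window = 5 seconds).
The 12th arrival falls in the interval iff at least 12 events occur there: P(S_12 ≤ t) = P(N ≥ 12) = 1 − P(N ≤ 11) ≈ 0.6468.

0.6468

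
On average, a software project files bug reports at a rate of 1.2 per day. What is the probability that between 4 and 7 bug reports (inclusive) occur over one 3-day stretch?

0.4540

Over the interval, μ = 1.2 × 3 = 3.6 (a 3-day stretch = 3 days).
P(4 ≤ N ≤ 7) = Σ_{j=4}^{7} e^(−3.6) · 3.6^j/j! ≈ 0.4540.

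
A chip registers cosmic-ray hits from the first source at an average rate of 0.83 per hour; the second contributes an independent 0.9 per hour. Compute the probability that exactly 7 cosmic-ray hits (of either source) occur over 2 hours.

Independent Poisson processes superpose: combined rate λ = 0.83 + 0.9 = 1.73 per hour.
Over the interval, μ = 1.73 × 2 = 3.46 (2 hours).
P(N = 7) = e^(−3.46) · 3.46^7/7! ≈ 0.0370.

0.0370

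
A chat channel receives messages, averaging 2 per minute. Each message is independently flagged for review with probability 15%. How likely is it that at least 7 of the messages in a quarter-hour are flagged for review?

Thinning: the messages that are flagged for review themselves form a Poisson process with rate 0.15 × 2 = 0.3 per minute.
Over the interval, μ = 0.3 × 15 = 4.5 (a quarter-hour = 15 minutes).
P(N ≥ 7) = 1 − P(N ≤ 6) ≈ 0.1689.

0.1689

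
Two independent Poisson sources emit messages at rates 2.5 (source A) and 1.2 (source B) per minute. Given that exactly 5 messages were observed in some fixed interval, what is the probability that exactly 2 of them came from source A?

0.1557

Given the total, each event is independently from source A with probability p = λ_A/(λ_A+λ_B) = 2.5/3.7 ≈ 0.6757.
So K ~ Binomial(5, 2.5/3.7): P(K = 2) = C(5,2) · (2.5/3.7)^2 · (1.2/3.7)^3 ≈ 0.1557.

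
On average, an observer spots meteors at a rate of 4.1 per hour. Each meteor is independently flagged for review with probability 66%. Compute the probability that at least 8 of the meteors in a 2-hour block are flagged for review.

0.1798

Thinning: the meteors that are flagged for review themselves form a Poisson process with rate 0.66 × 4.1 = 2.706 per hour.
Over the interval, μ = 2.706 × 2 = 5.412 (a 2-hour block = 2 hours).
P(N ≥ 8) = 1 − P(N ≤ 7) ≈ 0.1798.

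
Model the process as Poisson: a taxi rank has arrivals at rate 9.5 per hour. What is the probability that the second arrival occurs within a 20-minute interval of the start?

Over the interval, μ = 9.5 × 1/3 ≈ 3.16667 (a 20-minute interval = 1/3 hours).
The second arrival falls in the interval iff at least 2 events occur there: P(S_2 ≤ t) = P(N ≥ 2) = 1 − P(N ≤ 1) ≈ 0.8244.

0.8244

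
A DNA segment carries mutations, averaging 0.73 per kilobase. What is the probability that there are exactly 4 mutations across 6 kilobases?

0.1921

Over the interval, μ = 0.73 × 6 = 4.38 (6 kilobases).
P(N = 4) = e^(−μ) μ^4/4! = e^(−4.38) · 4.38^4/24 ≈ 0.1921.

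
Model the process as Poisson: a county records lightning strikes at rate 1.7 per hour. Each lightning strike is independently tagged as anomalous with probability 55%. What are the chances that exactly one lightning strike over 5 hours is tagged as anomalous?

Thinning: the lightning strikes that are tagged as anomalous themselves form a Poisson process with rate 0.55 × 1.7 = 0.935 per hour.
Over the interval, μ = 0.935 × 5 = 4.675 (5 hours).
P(N = 1) = e^(−4.675) · 4.675^1/1! ≈ 0.0436.

0.0436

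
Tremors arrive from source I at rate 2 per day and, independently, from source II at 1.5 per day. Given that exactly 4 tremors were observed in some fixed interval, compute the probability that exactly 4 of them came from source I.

0.1066

Given the total, each event is independently from source I with probability p = λ_I/(λ_I+λ_II) = 2/3.5 ≈ 0.5714.
So K ~ Binomial(4, 2/3.5): P(K = 4) = C(4,4) · (2/3.5)^4 · (1.5/3.5)^0 ≈ 0.1066.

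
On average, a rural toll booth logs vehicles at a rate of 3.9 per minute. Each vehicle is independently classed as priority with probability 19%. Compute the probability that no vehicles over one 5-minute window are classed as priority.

Thinning: the vehicles that are classed as priority themselves form a Poisson process with rate 0.19 × 3.9 = 0.741 per minute.
Over the interval, μ = 0.741 × 5 = 3.705 (a 5-minute window = 5 minutes).
P(N = 0) = e^(−3.705) · 3.705^0/0! ≈ 0.0246.

0.0246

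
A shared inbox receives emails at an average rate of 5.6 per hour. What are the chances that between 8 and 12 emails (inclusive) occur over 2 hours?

Over the interval, μ = 5.6 × 2 = 11.2 (2 hours).
P(8 ≤ N ≤ 12) = Σ_{j=8}^{12} e^(−11.2) · 11.2^j/j! ≈ 0.5359.

0.5359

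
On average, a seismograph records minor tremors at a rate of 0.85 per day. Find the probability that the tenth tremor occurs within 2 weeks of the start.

0.7488

Over the interval, μ = 0.85 × 14 = 11.9 (2 weeks = 14 days).
The tenth arrival falls in the interval iff at least 10 events occur there: P(S_10 ≤ t) = P(N ≥ 10) = 1 − P(N ≤ 9) ≈ 0.7488.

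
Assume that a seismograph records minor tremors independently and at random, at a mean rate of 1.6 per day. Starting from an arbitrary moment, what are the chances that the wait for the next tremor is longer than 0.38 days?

0.5444

The wait for the next event is exponential with rate λ = 1.6 per day.
P(T > 0.38) = e^(−λt) = e^(−1.6 × 0.38) = e^(−0.608) ≈ 0.5444.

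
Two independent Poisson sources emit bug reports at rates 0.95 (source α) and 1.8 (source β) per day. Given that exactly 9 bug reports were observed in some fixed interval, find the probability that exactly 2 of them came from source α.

Given the total, each event is independently from source α with probability p = λ_α/(λ_α+λ_β) = 0.95/2.75 ≈ 0.3455.
So K ~ Binomial(9, 0.95/2.75): P(K = 2) = C(9,2) · (0.95/2.75)^2 · (1.8/2.75)^7 ≈ 0.2211.

0.2211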